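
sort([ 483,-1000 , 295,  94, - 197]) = [- 1000, - 197, 94 , 295,483]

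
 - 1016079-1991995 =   -  3008074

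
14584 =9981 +4603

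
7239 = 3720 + 3519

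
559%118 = 87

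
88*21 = 1848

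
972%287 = 111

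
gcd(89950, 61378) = 2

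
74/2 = 37  =  37.00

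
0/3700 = 0  =  0.00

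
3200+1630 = 4830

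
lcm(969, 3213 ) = 61047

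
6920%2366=2188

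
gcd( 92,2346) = 46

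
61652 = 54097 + 7555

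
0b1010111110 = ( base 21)1C9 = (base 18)230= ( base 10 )702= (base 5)10302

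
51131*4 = 204524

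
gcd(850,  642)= 2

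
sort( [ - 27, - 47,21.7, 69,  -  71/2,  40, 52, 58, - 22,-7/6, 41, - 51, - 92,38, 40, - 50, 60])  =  [- 92,  -  51, - 50, - 47, - 71/2, - 27, - 22, - 7/6, 21.7  ,  38, 40, 40,41,  52, 58, 60, 69] 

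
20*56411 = 1128220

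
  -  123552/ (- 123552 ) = 1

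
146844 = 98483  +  48361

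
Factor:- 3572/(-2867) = 2^2 * 19^1*61^ ( - 1) = 76/61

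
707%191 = 134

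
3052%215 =42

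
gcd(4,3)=1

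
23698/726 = 32 + 233/363= 32.64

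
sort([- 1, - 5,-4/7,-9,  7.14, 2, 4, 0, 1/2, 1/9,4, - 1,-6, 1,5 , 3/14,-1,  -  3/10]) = [-9, - 6, - 5, - 1, -1, - 1,- 4/7 , - 3/10, 0, 1/9,3/14, 1/2, 1,2,4, 4, 5,7.14] 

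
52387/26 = 52387/26 = 2014.88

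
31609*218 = 6890762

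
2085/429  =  4 + 123/143 =4.86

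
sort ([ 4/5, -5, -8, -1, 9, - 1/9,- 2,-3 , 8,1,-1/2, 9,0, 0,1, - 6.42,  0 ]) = [-8 , - 6.42, - 5, - 3,- 2 , - 1,-1/2, - 1/9,0,  0,0, 4/5, 1,1, 8, 9,9 ] 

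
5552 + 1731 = 7283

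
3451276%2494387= 956889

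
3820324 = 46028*83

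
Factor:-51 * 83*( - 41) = 173553 = 3^1*17^1*41^1 * 83^1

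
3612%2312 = 1300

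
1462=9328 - 7866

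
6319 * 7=44233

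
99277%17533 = 11612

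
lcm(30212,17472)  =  1450176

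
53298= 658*81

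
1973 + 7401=9374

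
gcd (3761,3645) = 1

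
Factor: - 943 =  -  23^1*41^1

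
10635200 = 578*18400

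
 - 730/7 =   -  105 + 5/7 = -104.29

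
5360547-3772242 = 1588305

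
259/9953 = 7/269 = 0.03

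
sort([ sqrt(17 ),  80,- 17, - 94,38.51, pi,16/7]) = [ - 94, - 17,16/7,pi, sqrt ( 17),38.51,80]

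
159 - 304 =-145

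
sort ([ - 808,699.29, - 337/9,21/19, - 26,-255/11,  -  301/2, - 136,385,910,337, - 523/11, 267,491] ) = [ - 808,-301/2, - 136,- 523/11,-337/9, - 26, - 255/11,21/19,267,337,385,491,699.29,910] 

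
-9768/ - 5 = 9768/5=1953.60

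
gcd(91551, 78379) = 1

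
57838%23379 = 11080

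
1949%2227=1949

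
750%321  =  108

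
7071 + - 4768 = 2303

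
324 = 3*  108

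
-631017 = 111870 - 742887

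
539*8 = 4312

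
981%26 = 19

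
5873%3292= 2581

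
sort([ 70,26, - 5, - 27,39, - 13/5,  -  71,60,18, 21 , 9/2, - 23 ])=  [ - 71, - 27 , - 23, - 5,  -  13/5,9/2,18,21, 26,39,60,70]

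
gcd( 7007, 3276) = 91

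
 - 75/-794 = 75/794 = 0.09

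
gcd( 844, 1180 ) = 4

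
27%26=1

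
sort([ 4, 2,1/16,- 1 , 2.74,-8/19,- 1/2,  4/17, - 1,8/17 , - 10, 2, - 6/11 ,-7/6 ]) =[- 10,-7/6, -1, - 1,- 6/11, - 1/2,-8/19, 1/16, 4/17,8/17, 2,  2, 2.74,4 ] 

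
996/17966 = 498/8983=0.06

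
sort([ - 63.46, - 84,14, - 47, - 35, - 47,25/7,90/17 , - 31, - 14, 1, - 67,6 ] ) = [ - 84, - 67 , - 63.46, - 47, -47 , - 35,  -  31, - 14, 1, 25/7, 90/17, 6, 14 ]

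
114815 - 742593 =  - 627778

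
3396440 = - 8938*( - 380 ) 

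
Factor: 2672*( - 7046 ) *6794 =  - 2^6*13^1*43^1*79^1*167^1*271^1= - 127910040128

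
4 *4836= 19344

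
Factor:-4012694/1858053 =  - 2^1*3^ (-1 ) * 7^1*89^( - 1 )*443^1*647^1*6959^( -1 )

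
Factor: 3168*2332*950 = 2^8*3^2*5^2*11^2*19^1*53^1 = 7018387200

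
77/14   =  5 + 1/2 =5.50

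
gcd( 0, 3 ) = 3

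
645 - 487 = 158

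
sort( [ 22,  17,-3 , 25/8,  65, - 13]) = [ - 13,  -  3, 25/8, 17,  22,65]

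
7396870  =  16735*442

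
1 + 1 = 2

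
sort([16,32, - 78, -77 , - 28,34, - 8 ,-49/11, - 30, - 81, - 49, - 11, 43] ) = [ - 81, - 78 , - 77,-49, - 30, - 28, - 11, - 8,-49/11,16,  32,34,43 ]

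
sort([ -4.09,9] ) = [ - 4.09, 9]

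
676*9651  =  6524076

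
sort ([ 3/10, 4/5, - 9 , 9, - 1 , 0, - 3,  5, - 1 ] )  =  [ - 9, - 3 ,-1, - 1, 0,3/10, 4/5, 5,9]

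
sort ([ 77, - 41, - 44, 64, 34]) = [ - 44, - 41,  34, 64 , 77 ] 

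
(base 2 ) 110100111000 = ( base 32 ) 39O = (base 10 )3384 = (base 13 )1704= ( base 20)894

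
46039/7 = 6577 = 6577.00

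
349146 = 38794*9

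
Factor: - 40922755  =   - 5^1*193^1*42407^1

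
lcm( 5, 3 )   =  15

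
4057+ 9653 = 13710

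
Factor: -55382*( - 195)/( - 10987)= -10799490/10987 = - 2^1*3^1*5^1*13^1*10987^(-1 )*27691^1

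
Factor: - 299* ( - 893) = 267007 = 13^1*19^1*23^1*47^1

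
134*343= 45962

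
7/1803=7/1803= 0.00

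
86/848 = 43/424 = 0.10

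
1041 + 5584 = 6625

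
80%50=30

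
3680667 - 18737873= - 15057206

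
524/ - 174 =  - 262/87 = - 3.01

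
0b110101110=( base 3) 120221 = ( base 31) DR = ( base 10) 430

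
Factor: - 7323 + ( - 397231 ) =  - 2^1* 202277^1 = - 404554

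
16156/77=2308/11 = 209.82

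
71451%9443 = 5350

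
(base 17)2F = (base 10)49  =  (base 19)2B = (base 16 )31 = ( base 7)100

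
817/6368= 817/6368=0.13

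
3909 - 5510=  - 1601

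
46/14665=46/14665 = 0.00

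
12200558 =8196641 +4003917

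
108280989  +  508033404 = 616314393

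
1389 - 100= 1289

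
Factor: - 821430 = - 2^1*3^2*5^1*9127^1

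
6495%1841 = 972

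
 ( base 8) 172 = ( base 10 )122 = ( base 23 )57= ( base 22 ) 5c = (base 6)322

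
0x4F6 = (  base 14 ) 66a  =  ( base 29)1EN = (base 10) 1270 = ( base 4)103312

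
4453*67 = 298351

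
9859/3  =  3286 + 1/3 = 3286.33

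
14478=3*4826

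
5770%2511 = 748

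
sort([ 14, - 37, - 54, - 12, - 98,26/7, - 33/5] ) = [ - 98, - 54,  -  37, - 12 ,  -  33/5,26/7 , 14] 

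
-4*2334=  - 9336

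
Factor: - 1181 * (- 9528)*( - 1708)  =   - 19219386144 = - 2^5*3^1 * 7^1*61^1*397^1 * 1181^1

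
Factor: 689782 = 2^1 * 193^1*1787^1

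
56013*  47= 2632611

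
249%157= 92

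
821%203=9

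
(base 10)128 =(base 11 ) 107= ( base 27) 4k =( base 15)88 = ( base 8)200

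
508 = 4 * 127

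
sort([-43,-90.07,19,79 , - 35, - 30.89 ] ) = [ - 90.07,-43,-35,  -  30.89, 19, 79] 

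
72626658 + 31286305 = 103912963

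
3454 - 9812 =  - 6358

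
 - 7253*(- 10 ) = 72530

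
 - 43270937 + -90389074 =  - 133660011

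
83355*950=79187250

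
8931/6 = 2977/2 = 1488.50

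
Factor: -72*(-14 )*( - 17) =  - 2^4*3^2*7^1*  17^1 = -17136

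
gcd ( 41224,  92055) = 1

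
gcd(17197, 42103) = 593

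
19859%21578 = 19859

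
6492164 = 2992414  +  3499750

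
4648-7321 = - 2673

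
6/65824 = 3/32912  =  0.00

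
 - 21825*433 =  - 9450225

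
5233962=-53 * (-98754)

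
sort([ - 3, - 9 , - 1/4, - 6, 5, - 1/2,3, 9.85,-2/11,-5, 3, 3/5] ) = [-9, - 6 ,-5, - 3, - 1/2, - 1/4, - 2/11,3/5, 3, 3, 5,9.85] 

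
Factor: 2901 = 3^1*967^1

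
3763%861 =319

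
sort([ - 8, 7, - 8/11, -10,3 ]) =[-10,- 8, - 8/11,3,7 ]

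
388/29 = 388/29 =13.38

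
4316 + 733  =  5049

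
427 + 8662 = 9089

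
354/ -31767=-1  +  10471/10589 = -0.01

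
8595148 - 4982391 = 3612757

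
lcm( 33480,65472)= 2946240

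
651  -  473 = 178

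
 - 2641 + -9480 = -12121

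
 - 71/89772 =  - 1 + 89701/89772 = - 0.00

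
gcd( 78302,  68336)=2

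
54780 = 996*55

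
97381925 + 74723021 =172104946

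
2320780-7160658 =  - 4839878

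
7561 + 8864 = 16425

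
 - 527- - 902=375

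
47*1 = 47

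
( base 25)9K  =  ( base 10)245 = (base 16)F5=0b11110101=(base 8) 365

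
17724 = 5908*3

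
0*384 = 0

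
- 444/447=  -  1 + 1/149 = -0.99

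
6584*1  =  6584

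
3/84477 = 1/28159  =  0.00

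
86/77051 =86/77051  =  0.00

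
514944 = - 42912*( - 12) 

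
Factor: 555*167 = 3^1*5^1 * 37^1*167^1= 92685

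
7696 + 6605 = 14301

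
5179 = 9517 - 4338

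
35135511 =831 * 42281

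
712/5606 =356/2803  =  0.13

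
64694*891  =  57642354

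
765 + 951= 1716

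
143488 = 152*944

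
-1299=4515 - 5814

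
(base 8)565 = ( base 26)e9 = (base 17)14g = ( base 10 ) 373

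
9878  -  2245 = 7633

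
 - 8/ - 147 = 8/147 = 0.05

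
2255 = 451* 5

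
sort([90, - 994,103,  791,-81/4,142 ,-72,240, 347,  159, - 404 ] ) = [ - 994,-404,-72,-81/4, 90,  103, 142,159,240  ,  347,791 ] 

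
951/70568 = 951/70568 = 0.01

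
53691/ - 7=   -  7671  +  6/7= - 7670.14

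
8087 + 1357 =9444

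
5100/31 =5100/31 =164.52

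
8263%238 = 171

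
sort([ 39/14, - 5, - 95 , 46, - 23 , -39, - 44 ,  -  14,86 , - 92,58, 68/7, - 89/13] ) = [ - 95, -92, - 44, -39, - 23, - 14,  -  89/13, - 5, 39/14 , 68/7,  46, 58, 86 ]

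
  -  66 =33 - 99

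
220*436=95920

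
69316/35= 69316/35 = 1980.46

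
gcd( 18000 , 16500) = 1500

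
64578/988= 32289/494 = 65.36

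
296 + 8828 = 9124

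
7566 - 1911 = 5655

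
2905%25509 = 2905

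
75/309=25/103 =0.24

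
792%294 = 204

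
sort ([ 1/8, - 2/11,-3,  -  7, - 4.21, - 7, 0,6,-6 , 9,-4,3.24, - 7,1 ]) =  [- 7 , - 7 , - 7,- 6, - 4.21, - 4, - 3, - 2/11,0,1/8,1,3.24,6,9]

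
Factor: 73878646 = 2^1*587^1 * 62929^1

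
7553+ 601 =8154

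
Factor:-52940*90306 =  -4780799640 =- 2^3*3^2*5^1*29^1*173^1*2647^1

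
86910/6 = 14485 = 14485.00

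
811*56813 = 46075343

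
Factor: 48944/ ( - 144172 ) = -2^2 * 23^1* 271^( - 1 ) = - 92/271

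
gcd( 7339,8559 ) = 1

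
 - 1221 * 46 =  - 56166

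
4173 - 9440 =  - 5267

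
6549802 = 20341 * 322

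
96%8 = 0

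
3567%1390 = 787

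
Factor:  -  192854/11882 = - 211/13  =  - 13^( -1)*211^1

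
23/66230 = 23/66230 = 0.00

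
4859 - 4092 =767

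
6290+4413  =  10703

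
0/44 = 0 = 0.00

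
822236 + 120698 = 942934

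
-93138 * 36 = - 3352968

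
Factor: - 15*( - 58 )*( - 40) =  - 34800 = - 2^4*3^1*5^2* 29^1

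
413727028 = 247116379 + 166610649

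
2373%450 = 123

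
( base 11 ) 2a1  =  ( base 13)212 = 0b101100001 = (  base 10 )353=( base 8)541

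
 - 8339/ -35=8339/35 = 238.26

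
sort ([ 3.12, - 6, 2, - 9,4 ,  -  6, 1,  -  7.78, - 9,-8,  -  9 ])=[ - 9 , - 9, - 9, - 8 , - 7.78, - 6, - 6,1, 2, 3.12,4]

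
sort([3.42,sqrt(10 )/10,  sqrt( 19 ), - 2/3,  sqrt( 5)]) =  [ - 2/3,  sqrt(10 )/10,sqrt(5 ), 3.42,sqrt(19 )]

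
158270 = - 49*( - 3230) 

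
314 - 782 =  - 468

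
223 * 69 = 15387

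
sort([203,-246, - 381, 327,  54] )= [ - 381, - 246, 54,203, 327] 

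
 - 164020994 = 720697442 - 884718436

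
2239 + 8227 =10466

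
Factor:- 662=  - 2^1 * 331^1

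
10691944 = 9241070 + 1450874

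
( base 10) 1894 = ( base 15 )864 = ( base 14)994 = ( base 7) 5344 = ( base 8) 3546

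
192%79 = 34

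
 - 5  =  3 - 8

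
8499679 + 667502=9167181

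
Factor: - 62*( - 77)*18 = 85932 = 2^2*3^2*7^1*11^1*31^1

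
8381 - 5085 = 3296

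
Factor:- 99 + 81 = - 2^1 *3^2  =  - 18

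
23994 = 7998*3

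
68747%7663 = 7443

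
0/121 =0 = 0.00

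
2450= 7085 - 4635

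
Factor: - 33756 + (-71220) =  - 2^4*3^8 = - 104976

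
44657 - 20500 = 24157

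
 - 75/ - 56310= 5/3754 = 0.00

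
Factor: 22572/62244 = 33/91 = 3^1*7^ ( - 1)*11^1 *13^(  -  1)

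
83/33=83/33 = 2.52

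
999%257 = 228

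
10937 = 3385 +7552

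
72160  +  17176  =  89336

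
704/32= 22  =  22.00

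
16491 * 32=527712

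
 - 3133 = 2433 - 5566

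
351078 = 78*4501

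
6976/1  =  6976=6976.00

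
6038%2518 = 1002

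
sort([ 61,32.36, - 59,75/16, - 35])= [ - 59, - 35 , 75/16,32.36,61]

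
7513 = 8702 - 1189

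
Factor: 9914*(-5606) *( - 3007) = 167122697188=2^2*31^1*97^1*2803^1* 4957^1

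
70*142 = 9940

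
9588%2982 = 642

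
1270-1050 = 220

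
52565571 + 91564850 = 144130421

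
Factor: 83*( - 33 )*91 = - 249249  =  -3^1*7^1*11^1*13^1*83^1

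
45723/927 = 15241/309 = 49.32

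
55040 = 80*688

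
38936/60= 648  +  14/15 = 648.93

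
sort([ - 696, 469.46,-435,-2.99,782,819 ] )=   [ - 696, - 435,-2.99,469.46, 782,819 ] 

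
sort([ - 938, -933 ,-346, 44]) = [ -938, - 933,  -  346, 44]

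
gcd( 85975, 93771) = 1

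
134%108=26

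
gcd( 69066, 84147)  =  3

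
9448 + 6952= 16400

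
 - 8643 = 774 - 9417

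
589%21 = 1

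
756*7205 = 5446980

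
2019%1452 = 567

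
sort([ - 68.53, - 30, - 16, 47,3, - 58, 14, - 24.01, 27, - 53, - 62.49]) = [ - 68.53, - 62.49, - 58, - 53, - 30, - 24.01,-16, 3 , 14, 27, 47] 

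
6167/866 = 7 + 105/866=7.12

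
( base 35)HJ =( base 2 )1001100110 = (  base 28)LQ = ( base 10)614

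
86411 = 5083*17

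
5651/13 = 434 + 9/13 = 434.69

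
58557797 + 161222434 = 219780231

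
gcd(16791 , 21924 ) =87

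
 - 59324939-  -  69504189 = 10179250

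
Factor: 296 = 2^3*37^1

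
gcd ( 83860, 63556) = 4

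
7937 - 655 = 7282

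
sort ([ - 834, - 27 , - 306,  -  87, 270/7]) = [-834,  -  306, -87, - 27 , 270/7]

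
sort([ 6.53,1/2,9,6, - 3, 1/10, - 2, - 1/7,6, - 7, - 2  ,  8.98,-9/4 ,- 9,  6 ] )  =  [ - 9,-7 , - 3,-9/4,-2, - 2,-1/7 , 1/10,1/2, 6,6, 6, 6.53,8.98,  9 ] 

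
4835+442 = 5277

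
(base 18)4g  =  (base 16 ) 58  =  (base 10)88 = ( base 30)2S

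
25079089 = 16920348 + 8158741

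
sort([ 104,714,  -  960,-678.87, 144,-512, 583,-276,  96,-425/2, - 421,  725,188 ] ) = [- 960, - 678.87,  -  512, - 421, - 276, - 425/2,  96,  104,144, 188, 583, 714,725] 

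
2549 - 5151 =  - 2602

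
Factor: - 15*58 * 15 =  - 2^1  *  3^2*5^2*29^1 = - 13050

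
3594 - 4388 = - 794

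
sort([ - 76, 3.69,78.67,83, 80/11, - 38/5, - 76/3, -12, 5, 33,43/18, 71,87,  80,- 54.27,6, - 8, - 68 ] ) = [ - 76,  -  68,  -  54.27,-76/3,-12,  -  8, - 38/5,  43/18, 3.69,  5, 6,  80/11, 33,71,78.67,  80, 83,87]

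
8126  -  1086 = 7040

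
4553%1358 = 479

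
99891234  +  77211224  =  177102458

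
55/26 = 2 + 3/26 = 2.12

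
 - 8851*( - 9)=79659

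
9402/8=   4701/4 =1175.25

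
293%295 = 293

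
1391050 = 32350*43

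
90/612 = 5/34=0.15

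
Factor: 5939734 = 2^1*2969867^1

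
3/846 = 1/282 = 0.00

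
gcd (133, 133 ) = 133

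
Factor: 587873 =11^1*13^1*4111^1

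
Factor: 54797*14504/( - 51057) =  - 794775688/51057 = -2^3*3^( -3)*7^2*31^(  -  1 )*37^2*61^( - 1)*1481^1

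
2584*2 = 5168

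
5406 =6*901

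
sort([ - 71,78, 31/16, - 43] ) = [-71, - 43,31/16, 78]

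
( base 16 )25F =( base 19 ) 1ci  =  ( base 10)607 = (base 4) 21133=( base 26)N9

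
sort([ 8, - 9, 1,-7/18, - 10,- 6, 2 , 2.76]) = [ - 10,-9,-6, - 7/18, 1,2, 2.76, 8 ] 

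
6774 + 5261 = 12035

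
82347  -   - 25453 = 107800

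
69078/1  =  69078 = 69078.00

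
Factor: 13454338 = 2^1 * 73^1*92153^1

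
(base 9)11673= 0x1EA2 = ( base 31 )84u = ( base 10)7842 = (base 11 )598a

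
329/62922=329/62922 = 0.01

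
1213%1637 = 1213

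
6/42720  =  1/7120 =0.00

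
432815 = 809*535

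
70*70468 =4932760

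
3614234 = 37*97682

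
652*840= 547680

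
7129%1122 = 397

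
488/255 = 488/255 = 1.91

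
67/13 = 67/13=5.15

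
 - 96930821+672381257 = 575450436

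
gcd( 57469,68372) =1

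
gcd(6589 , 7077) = 1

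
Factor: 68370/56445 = 2^1 * 43^1*71^(  -  1 ) = 86/71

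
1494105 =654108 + 839997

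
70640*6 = 423840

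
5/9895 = 1/1979 = 0.00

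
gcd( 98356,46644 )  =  4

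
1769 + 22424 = 24193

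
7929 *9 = 71361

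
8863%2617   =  1012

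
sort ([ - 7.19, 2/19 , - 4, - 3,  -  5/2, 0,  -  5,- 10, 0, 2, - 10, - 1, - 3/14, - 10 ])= [ - 10, - 10, - 10, - 7.19 , - 5, - 4, - 3,-5/2, - 1, - 3/14, 0, 0, 2/19, 2] 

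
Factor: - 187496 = - 2^3*23^1*1019^1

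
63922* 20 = 1278440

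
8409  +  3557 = 11966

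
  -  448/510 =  -224/255 =-0.88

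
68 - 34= 34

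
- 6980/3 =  - 2327  +  1/3 = -2326.67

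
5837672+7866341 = 13704013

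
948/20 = 237/5 = 47.40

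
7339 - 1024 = 6315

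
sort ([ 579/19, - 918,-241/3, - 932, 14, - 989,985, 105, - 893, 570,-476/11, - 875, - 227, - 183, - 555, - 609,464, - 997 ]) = [ - 997, - 989, - 932, - 918, - 893, - 875, - 609, - 555, - 227, - 183, -241/3, - 476/11, 14, 579/19,  105,  464, 570, 985 ] 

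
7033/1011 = 7033/1011 = 6.96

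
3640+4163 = 7803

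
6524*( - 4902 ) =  - 31980648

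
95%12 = 11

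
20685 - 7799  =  12886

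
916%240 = 196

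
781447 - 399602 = 381845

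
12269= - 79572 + 91841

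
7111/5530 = 7111/5530 = 1.29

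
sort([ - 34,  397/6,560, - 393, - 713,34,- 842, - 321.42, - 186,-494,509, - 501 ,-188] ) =[ - 842, - 713, - 501, - 494 , - 393, - 321.42  , - 188, - 186, - 34,34, 397/6, 509, 560]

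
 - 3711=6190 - 9901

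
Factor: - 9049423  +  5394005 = - 2^1 * 13^1*140593^1 = -3655418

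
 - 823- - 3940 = 3117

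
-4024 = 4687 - 8711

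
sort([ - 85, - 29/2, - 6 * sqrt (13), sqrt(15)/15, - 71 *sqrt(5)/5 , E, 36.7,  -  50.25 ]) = [ - 85, -50.25, - 71 * sqrt(5) /5,-6 * sqrt( 13), - 29/2,sqrt(15)/15, E,  36.7] 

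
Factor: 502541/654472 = 2^( - 3)*7^( - 1 )*43^1= 43/56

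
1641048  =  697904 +943144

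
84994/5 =84994/5  =  16998.80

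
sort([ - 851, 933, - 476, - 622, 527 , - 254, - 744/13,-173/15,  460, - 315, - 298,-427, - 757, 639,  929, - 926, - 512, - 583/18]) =[ -926, - 851, - 757, - 622 , - 512 , - 476, - 427,-315, - 298,  -  254, - 744/13, - 583/18, - 173/15,460,527 , 639,929,933] 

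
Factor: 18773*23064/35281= 2^3*3^1 *31^2*18773^1 * 35281^( - 1) = 432980472/35281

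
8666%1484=1246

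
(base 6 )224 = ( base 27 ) 37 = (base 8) 130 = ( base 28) 34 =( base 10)88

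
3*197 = 591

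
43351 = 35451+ 7900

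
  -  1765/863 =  -3+824/863= - 2.05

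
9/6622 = 9/6622= 0.00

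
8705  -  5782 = 2923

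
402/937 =402/937  =  0.43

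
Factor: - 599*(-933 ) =558867 = 3^1*311^1 * 599^1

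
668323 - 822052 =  - 153729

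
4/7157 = 4/7157 = 0.00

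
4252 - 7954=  - 3702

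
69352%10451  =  6646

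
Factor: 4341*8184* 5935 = 2^3*3^2*5^1*11^1*31^1*1187^1  *  1447^1 = 210851225640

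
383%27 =5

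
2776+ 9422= 12198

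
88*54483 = 4794504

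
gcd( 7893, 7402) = 1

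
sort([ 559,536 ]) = [536, 559 ]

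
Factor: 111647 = 97^1*1151^1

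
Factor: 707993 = 11^1 * 13^1 * 4951^1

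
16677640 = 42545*392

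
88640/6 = 14773+1/3 =14773.33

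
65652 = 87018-21366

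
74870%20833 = 12371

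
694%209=67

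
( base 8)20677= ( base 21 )JC8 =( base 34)7G3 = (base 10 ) 8639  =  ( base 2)10000110111111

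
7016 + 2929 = 9945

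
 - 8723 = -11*793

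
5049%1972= 1105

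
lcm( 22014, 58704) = 176112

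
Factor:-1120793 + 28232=  -  1092561 = -  3^1*364187^1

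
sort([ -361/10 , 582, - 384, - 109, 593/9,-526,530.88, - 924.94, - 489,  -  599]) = [  -  924.94,-599, - 526 , - 489, - 384, - 109, - 361/10, 593/9,530.88,582 ]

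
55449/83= 55449/83 = 668.06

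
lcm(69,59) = 4071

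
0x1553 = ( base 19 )F26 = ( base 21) C7K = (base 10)5459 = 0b1010101010011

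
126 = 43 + 83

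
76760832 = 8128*9444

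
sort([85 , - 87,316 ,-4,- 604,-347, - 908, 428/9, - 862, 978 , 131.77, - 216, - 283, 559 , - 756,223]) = [ - 908 , - 862, - 756 , -604,-347,-283, - 216 , - 87, - 4, 428/9 , 85 , 131.77,  223, 316 , 559, 978]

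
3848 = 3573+275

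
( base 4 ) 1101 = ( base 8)121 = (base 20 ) 41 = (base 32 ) 2h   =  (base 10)81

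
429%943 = 429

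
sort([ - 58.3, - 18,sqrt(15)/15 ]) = [- 58.3, - 18,sqrt( 15)/15 ] 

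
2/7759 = 2/7759 = 0.00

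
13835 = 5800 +8035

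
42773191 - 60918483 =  - 18145292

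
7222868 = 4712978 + 2509890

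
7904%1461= 599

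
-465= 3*(-155)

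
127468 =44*2897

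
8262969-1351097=6911872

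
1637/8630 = 1637/8630  =  0.19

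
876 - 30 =846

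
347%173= 1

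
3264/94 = 1632/47 = 34.72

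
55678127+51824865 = 107502992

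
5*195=975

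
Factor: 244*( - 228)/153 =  - 18544/51= - 2^4*3^(-1)*17^(  -  1)*19^1*61^1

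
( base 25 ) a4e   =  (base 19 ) hbi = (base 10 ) 6364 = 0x18DC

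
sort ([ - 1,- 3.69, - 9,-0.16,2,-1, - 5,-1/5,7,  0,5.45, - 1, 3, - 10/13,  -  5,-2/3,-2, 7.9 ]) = [-9,  -  5,  -  5,-3.69,-2,  -  1, - 1,-1, - 10/13, - 2/3,-1/5,-0.16, 0, 2, 3,5.45 , 7,7.9] 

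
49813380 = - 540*( -92247 ) 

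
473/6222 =473/6222 = 0.08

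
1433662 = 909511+524151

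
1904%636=632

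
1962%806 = 350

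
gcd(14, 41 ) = 1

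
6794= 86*79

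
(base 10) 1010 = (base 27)1ab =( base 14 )522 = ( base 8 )1762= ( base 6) 4402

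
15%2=1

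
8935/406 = 22 + 3/406 = 22.01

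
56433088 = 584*96632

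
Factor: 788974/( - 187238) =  - 394487/93619  =  - 17^ ( - 1)*29^1 * 61^1*223^1*5507^( - 1) 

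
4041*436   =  1761876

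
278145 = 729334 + -451189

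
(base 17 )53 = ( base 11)80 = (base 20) 48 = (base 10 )88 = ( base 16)58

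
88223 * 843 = 74371989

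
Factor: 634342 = 2^1*317171^1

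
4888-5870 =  - 982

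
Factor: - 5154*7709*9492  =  - 377137909512  =  - 2^3 * 3^2*7^1*13^1 * 113^1 * 593^1*859^1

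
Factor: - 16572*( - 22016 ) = 2^11*3^1*43^1*1381^1 =364849152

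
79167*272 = 21533424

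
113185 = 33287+79898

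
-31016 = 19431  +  - 50447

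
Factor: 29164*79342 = 2^3*23^1 * 317^1*39671^1 = 2313930088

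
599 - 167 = 432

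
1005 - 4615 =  - 3610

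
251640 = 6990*36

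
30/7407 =10/2469=   0.00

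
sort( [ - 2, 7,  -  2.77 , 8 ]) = [ - 2.77, -2,7, 8] 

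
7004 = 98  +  6906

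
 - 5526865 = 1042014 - 6568879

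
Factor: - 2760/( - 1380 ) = 2 =2^1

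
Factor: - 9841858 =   -  2^1*13^1* 378533^1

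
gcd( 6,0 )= 6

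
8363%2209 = 1736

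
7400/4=1850 = 1850.00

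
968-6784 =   -  5816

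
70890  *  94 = 6663660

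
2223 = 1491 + 732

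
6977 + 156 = 7133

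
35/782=35/782=0.04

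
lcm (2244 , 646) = 42636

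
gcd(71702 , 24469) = 1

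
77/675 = 77/675 = 0.11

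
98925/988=98925/988 =100.13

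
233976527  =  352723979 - 118747452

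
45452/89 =510 + 62/89 = 510.70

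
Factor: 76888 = 2^3*7^1*1373^1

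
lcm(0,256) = 0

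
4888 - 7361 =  - 2473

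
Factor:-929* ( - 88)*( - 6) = -490512 = -  2^4 * 3^1*11^1*929^1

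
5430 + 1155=6585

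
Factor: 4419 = 3^2*491^1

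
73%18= 1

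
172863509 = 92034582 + 80828927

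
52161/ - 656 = -52161/656 = -79.51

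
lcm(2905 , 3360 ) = 278880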